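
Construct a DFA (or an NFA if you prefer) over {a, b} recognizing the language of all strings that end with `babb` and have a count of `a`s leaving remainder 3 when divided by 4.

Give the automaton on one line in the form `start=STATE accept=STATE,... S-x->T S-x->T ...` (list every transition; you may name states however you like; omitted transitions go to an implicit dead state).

Run two small machines in parallel and take their product. One (5 states) tracks how much of the suffix `babb` has currently been matched; the other (4 states) tracks the count of `a`s modulo 4. Each combined state is a pair, one component from each; accept when both components accept. After merging equivalent states the machine shrinks.
An 8-state machine:
        a   b  
>  s0   s1  s0 
   s1   s2  s1 
   s2   s3  s4 
   s3   s0  s3 
   s4   s5  s4 
   s5   s0  s6 
   s6   s0  s7 
 * s7   s0  s3 
(> = start, * = accepting)

start=s0 accept=s7 s0-a->s1 s0-b->s0 s1-a->s2 s1-b->s1 s2-a->s3 s2-b->s4 s3-a->s0 s3-b->s3 s4-a->s5 s4-b->s4 s5-a->s0 s5-b->s6 s6-a->s0 s6-b->s7 s7-a->s0 s7-b->s3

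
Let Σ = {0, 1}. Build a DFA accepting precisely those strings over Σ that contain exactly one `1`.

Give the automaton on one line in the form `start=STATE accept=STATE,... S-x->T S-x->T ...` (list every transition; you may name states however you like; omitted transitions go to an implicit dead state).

Count `1`s, saturating at 2: state S0 means no `1` yet, S1 means one `1` seen, S2 means more than one. Each `1` increments (capped at S2); other symbols loop. Accept from {S1}.
A 3-state machine:
        0   1  
>  S0   S0  S1 
 * S1   S1  S2 
   S2   S2  S2 
(> = start, * = accepting)

start=S0 accept=S1 S0-0->S0 S0-1->S1 S1-0->S1 S1-1->S2 S2-0->S2 S2-1->S2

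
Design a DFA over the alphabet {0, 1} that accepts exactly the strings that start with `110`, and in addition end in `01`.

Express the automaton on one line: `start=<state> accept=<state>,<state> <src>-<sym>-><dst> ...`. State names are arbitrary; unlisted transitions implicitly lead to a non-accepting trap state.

Build one automaton per condition and run them in lockstep. One (5 states) tracks whether the input so far still matches the prefix `110`; the other (3 states) tracks how much of the suffix `01` has currently been matched. Each combined state is a pair, one component from each; accept when both components accept.
With 9 states:
       0  1 
>  A   B  C 
   B   B  D 
   C   B  E 
   D   B  F 
   E   G  F 
   F   B  F 
   G   G  H 
 * H   G  I 
   I   G  I 
(> = start, * = accepting)

start=A accept=H A-0->B A-1->C B-0->B B-1->D C-0->B C-1->E D-0->B D-1->F E-0->G E-1->F F-0->B F-1->F G-0->G G-1->H H-0->G H-1->I I-0->G I-1->I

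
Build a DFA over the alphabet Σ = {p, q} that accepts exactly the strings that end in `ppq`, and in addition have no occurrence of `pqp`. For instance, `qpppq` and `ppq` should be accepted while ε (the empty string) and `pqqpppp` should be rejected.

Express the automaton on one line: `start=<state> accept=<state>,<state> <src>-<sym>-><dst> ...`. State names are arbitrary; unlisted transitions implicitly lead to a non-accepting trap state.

Build one automaton per condition and run them in lockstep. One (4 states) tracks how much of the suffix `ppq` has currently been matched; the other (4 states) tracks partial matches of the forbidden pattern `pqp`. Each combined state is a pair, one component from each; accept when both components accept. Equivalent product states are then merged.
A 6-state machine:
       p  q 
>  A   B  A 
   B   C  D 
   C   C  E 
   D   F  A 
 * E   F  A 
   F   F  F 
(> = start, * = accepting)

start=A accept=E A-p->B A-q->A B-p->C B-q->D C-p->C C-q->E D-p->F D-q->A E-p->F E-q->A F-p->F F-q->F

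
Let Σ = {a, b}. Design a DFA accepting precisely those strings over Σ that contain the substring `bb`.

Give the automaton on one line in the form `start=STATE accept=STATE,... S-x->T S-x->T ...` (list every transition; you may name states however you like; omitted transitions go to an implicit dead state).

Track how much of `bb` has been matched so far: state S0 is no progress, S2 is the absorbing accept state reached once `bb` has occurred. Intermediate states record partial matches; on a mismatch, fall back to the longest reusable overlap.
With 3 states:
        a   b  
>  S0   S0  S1 
   S1   S0  S2 
 * S2   S2  S2 
(> = start, * = accepting)

start=S0 accept=S2 S0-a->S0 S0-b->S1 S1-a->S0 S1-b->S2 S2-a->S2 S2-b->S2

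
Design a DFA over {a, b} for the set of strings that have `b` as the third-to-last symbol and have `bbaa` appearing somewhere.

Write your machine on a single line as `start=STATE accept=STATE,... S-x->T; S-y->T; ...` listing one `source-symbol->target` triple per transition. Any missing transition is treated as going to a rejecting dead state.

start=S0; accept=S4,S9,S10,S11; S0-a->S0; S0-b->S1; S1-a->S0; S1-b->S2; S2-a->S3; S2-b->S2; S3-a->S4; S3-b->S1; S4-a->S5; S4-b->S6; S5-a->S5; S5-b->S6; S6-a->S7; S6-b->S8; S7-a->S4; S7-b->S9; S8-a->S10; S8-b->S11; S9-a->S7; S9-b->S8; S10-a->S4; S10-b->S9; S11-a->S10; S11-b->S11

Build one automaton per condition and run them in lockstep. One (15 states) tracks the last 3 symbols read; the other (5 states) tracks whether and how much of `bbaa` has been seen. Each combined state is a pair, one component from each; accept when both components accept. Equivalent product states are then merged.
          a    b  
>  S0     S0   S1 
   S1     S0   S2 
   S2     S3   S2 
   S3     S4   S1 
 * S4     S5   S6 
   S5     S5   S6 
   S6     S7   S8 
   S7     S4   S9 
   S8    S10  S11 
 * S9     S7   S8 
 * S10    S4   S9 
 * S11   S10  S11 
(> = start, * = accepting)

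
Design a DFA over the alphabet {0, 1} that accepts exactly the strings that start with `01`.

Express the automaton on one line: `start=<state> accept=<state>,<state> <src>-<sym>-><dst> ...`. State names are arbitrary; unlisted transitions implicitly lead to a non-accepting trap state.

Walk along `01` while the input agrees: from q0 take `0` to q1, and so on. Any deviation drops to the rejecting sink q3. Once q2 is reached the prefix is confirmed and every continuation is accepted.
4 states suffice.
        0   1  
>  q0   q1  q3 
   q1   q3  q2 
 * q2   q2  q2 
   q3   q3  q3 
(> = start, * = accepting)

start=q0 accept=q2 q0-0->q1 q0-1->q3 q1-0->q3 q1-1->q2 q2-0->q2 q2-1->q2 q3-0->q3 q3-1->q3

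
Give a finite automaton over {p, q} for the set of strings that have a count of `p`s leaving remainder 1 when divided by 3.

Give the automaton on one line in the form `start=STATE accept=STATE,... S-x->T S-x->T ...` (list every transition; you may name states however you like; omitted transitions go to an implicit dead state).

The only thing that matters is how many `p`s have appeared, reduced mod 3. Use one state per residue: A for 0, …, C for 2. Reading `p` moves to the next residue; anything else stays put. B is accepting.
A 3-state machine:
       p  q 
>  A   B  A 
 * B   C  B 
   C   A  C 
(> = start, * = accepting)

start=A accept=B A-p->B A-q->A B-p->C B-q->B C-p->A C-q->C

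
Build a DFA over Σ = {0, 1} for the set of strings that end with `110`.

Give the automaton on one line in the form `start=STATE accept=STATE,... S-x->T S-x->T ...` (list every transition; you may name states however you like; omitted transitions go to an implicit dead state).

start=s0 accept=s3 s0-0->s0 s0-1->s1 s1-0->s0 s1-1->s2 s2-0->s3 s2-1->s2 s3-0->s0 s3-1->s1

Let each state record the length of the longest suffix of the input read so far that is also a prefix of `110`. s1 means the last symbol is `1`; s2 means the last 2 symbols are `11`; s3 means the last 3 symbols are `110`. Accept only at s3, where the string currently ends in `110`.
        0   1  
>  s0   s0  s1 
   s1   s0  s2 
   s2   s3  s2 
 * s3   s0  s1 
(> = start, * = accepting)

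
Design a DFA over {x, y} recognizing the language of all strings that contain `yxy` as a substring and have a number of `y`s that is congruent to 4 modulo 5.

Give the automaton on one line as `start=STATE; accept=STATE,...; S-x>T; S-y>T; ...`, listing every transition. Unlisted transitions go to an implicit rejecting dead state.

Run two small machines in parallel and take their product. One (4 states) tracks whether and how much of `yxy` has been seen; the other (5 states) tracks the count of `y`s modulo 5. Each combined state is a pair, one component from each; accept when both components accept.
20 states suffice.
       x  y 
>  A   A  B 
   B   C  D 
   C   E  F 
   D   G  H 
   E   E  D 
   F   F  I 
   G   J  I 
   H   K  L 
   I   I  M 
   J   J  H 
   K   N  M 
   L   O  P 
 * M   M  Q 
   N   N  L 
   O   R  Q 
   P   S  B 
   Q   Q  T 
   R   R  P 
   S   A  T 
   T   T  F 
(> = start, * = accepting)

start=A; accept=M; A-x>A; A-y>B; B-x>C; B-y>D; C-x>E; C-y>F; D-x>G; D-y>H; E-x>E; E-y>D; F-x>F; F-y>I; G-x>J; G-y>I; H-x>K; H-y>L; I-x>I; I-y>M; J-x>J; J-y>H; K-x>N; K-y>M; L-x>O; L-y>P; M-x>M; M-y>Q; N-x>N; N-y>L; O-x>R; O-y>Q; P-x>S; P-y>B; Q-x>Q; Q-y>T; R-x>R; R-y>P; S-x>A; S-y>T; T-x>T; T-y>F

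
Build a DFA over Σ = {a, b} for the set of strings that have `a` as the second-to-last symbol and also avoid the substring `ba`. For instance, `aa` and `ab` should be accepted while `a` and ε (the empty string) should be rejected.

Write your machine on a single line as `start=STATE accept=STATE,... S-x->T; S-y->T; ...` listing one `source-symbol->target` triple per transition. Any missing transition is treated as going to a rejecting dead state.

Handle the two conditions separately and then intersect. The first has 7 states tracking the last 2 symbols read; the second has 3 states tracking partial matches of the forbidden pattern `ba`. A product state is a pair (one from each), accepting exactly when both do. After merging equivalent states the machine shrinks.
        a   b  
>  S0   S1  S2 
   S1   S3  S4 
   S2   S2  S2 
 * S3   S3  S4 
 * S4   S2  S2 
(> = start, * = accepting)

start=S0; accept=S3,S4; S0-a->S1; S0-b->S2; S1-a->S3; S1-b->S4; S2-a->S2; S2-b->S2; S3-a->S3; S3-b->S4; S4-a->S2; S4-b->S2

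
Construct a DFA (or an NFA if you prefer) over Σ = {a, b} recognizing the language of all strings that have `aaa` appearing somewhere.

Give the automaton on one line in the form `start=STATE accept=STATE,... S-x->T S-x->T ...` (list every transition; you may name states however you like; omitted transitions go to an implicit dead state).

start=q0 accept=q3 q0-a->q1 q0-b->q0 q1-a->q2 q1-b->q0 q2-a->q3 q2-b->q0 q3-a->q3 q3-b->q3

Track how much of `aaa` has been matched so far: state q0 is no progress, q3 is the absorbing accept state reached once `aaa` has occurred. Intermediate states record partial matches; on a mismatch, fall back to the longest reusable overlap.
        a   b  
>  q0   q1  q0 
   q1   q2  q0 
   q2   q3  q0 
 * q3   q3  q3 
(> = start, * = accepting)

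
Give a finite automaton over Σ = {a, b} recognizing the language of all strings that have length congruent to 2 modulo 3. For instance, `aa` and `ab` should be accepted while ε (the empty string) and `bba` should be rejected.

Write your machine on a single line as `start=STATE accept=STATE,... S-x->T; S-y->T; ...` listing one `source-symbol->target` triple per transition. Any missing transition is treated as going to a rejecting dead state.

Count input length modulo 3: every symbol advances one step around the cycle S0 → S1 → S2 → S0. Accept at S2.
        a   b  
>  S0   S1  S1 
   S1   S2  S2 
 * S2   S0  S0 
(> = start, * = accepting)

start=S0; accept=S2; S0-a->S1; S0-b->S1; S1-a->S2; S1-b->S2; S2-a->S0; S2-b->S0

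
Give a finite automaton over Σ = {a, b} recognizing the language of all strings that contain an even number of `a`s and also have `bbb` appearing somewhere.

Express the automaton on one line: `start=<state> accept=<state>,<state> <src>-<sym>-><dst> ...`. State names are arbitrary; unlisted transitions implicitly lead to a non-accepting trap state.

start=q0 accept=q6 q0-a->q1 q0-b->q2 q1-a->q0 q1-b->q3 q2-a->q1 q2-b->q4 q3-a->q0 q3-b->q5 q4-a->q1 q4-b->q6 q5-a->q0 q5-b->q7 q6-a->q7 q6-b->q6 q7-a->q6 q7-b->q7

Build one automaton per condition and run them in lockstep. One (2 states) tracks the count of `a`s modulo 2; the other (4 states) tracks whether and how much of `bbb` has been seen. Each combined state is a pair, one component from each; accept when both components accept.
        a   b  
>  q0   q1  q2 
   q1   q0  q3 
   q2   q1  q4 
   q3   q0  q5 
   q4   q1  q6 
   q5   q0  q7 
 * q6   q7  q6 
   q7   q6  q7 
(> = start, * = accepting)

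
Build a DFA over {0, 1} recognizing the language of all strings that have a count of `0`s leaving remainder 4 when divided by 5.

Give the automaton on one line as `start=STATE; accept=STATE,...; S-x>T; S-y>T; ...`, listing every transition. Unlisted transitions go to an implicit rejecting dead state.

start=q0; accept=q4; q0-0>q1; q0-1>q0; q1-0>q2; q1-1>q1; q2-0>q3; q2-1>q2; q3-0>q4; q3-1>q3; q4-0>q0; q4-1>q4

Keep the running count of `0`s modulo 5: each `0` advances along the cycle q0 → q1 → q2 → q3 → q4 → q0 while other symbols loop. Accept at q4.
With 5 states:
        0   1  
>  q0   q1  q0 
   q1   q2  q1 
   q2   q3  q2 
   q3   q4  q3 
 * q4   q0  q4 
(> = start, * = accepting)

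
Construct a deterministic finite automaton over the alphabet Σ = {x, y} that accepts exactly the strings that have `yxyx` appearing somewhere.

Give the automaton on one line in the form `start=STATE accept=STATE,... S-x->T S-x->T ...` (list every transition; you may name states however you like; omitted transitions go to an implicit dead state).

start=A accept=E A-x->A A-y->B B-x->C B-y->B C-x->A C-y->D D-x->E D-y->B E-x->E E-y->E

Track how much of `yxyx` has been matched so far: state A is no progress, E is the absorbing accept state reached once `yxyx` has occurred. Intermediate states record partial matches; on a mismatch, fall back to the longest reusable overlap.
A 5-state machine:
       x  y 
>  A   A  B 
   B   C  B 
   C   A  D 
   D   E  B 
 * E   E  E 
(> = start, * = accepting)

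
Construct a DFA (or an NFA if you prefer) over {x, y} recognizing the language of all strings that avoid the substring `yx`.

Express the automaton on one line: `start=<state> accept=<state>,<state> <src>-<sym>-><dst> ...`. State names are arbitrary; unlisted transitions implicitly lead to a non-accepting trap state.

start=S0 accept=S0,S1 S0-x->S0 S0-y->S1 S1-x->S2 S1-y->S1 S2-x->S2 S2-y->S2

This is the complement of 'contains `yx`'. Use the same substring-matching states — S0 through S2 holding how much of `yx` has just been matched — but flip the accepting set: everything except the trap S2 accepts.
3 states suffice.
        x   y  
>* S0   S0  S1 
 * S1   S2  S1 
   S2   S2  S2 
(> = start, * = accepting)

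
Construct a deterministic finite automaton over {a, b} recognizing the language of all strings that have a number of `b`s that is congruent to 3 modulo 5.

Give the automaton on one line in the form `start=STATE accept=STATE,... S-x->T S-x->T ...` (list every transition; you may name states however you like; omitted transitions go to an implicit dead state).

Keep the running count of `b`s modulo 5: each `b` advances along the cycle q0 → q1 → q2 → q3 → q4 → q0 while other symbols loop. Accept at q3.
With 5 states:
        a   b  
>  q0   q0  q1 
   q1   q1  q2 
   q2   q2  q3 
 * q3   q3  q4 
   q4   q4  q0 
(> = start, * = accepting)

start=q0 accept=q3 q0-a->q0 q0-b->q1 q1-a->q1 q1-b->q2 q2-a->q2 q2-b->q3 q3-a->q3 q3-b->q4 q4-a->q4 q4-b->q0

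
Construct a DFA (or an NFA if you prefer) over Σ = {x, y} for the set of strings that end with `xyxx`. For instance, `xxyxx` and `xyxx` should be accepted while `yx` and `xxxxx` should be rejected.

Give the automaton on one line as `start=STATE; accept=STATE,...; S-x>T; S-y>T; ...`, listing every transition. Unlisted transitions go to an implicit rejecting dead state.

start=q0; accept=q4; q0-x>q1; q0-y>q0; q1-x>q1; q1-y>q2; q2-x>q3; q2-y>q0; q3-x>q4; q3-y>q2; q4-x>q1; q4-y>q2

Let each state record the length of the longest suffix of the input read so far that is also a prefix of `xyxx`. q1 means the last symbol is `x`; q2 means the last 2 symbols are `xy`; q3 means the last 3 symbols are `xyx`; q4 means the last 4 symbols are `xyxx`. Accept only at q4, where the string currently ends in `xyxx`.
With 5 states:
        x   y  
>  q0   q1  q0 
   q1   q1  q2 
   q2   q3  q0 
   q3   q4  q2 
 * q4   q1  q2 
(> = start, * = accepting)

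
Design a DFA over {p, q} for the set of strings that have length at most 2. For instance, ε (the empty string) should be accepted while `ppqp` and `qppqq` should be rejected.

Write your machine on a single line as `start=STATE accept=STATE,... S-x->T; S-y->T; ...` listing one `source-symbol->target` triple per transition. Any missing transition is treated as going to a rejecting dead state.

start=A; accept=A,B,C; A-p->B; A-q->B; B-p->C; B-q->C; C-p->D; C-q->D; D-p->D; D-q->D

Count input length up to 3: every symbol moves from A toward D, which means 'more than 2' and absorbs. Accept from {A, B, C}.
A 4-state machine:
       p  q 
>* A   B  B 
 * B   C  C 
 * C   D  D 
   D   D  D 
(> = start, * = accepting)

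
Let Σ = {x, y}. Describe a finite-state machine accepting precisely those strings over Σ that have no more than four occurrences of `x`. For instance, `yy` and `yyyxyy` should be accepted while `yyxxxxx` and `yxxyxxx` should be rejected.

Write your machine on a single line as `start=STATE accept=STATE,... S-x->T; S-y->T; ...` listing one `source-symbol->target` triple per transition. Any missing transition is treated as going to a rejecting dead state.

Only the number of `x`s matters, and only up to 5. Make a chain S0 → S1 → S2 → S3 → S4 → S5 advanced by each `x` (with S5 absorbing); every other symbol self-loops. The accepting set is {S0, S1, S2, S3, S4}.
        x   y  
>* S0   S1  S0 
 * S1   S2  S1 
 * S2   S3  S2 
 * S3   S4  S3 
 * S4   S5  S4 
   S5   S5  S5 
(> = start, * = accepting)

start=S0; accept=S0,S1,S2,S3,S4; S0-x->S1; S0-y->S0; S1-x->S2; S1-y->S1; S2-x->S3; S2-y->S2; S3-x->S4; S3-y->S3; S4-x->S5; S4-y->S4; S5-x->S5; S5-y->S5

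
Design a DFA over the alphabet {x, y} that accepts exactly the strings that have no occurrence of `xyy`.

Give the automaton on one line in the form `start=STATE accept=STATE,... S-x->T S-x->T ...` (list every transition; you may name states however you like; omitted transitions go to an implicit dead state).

start=q0 accept=q0,q1,q2 q0-x->q1 q0-y->q0 q1-x->q1 q1-y->q2 q2-x->q1 q2-y->q3 q3-x->q3 q3-y->q3

This is the complement of 'contains `xyy`'. Use the same substring-matching states — q0 through q3 holding how much of `xyy` has just been matched — but flip the accepting set: everything except the trap q3 accepts.
        x   y  
>* q0   q1  q0 
 * q1   q1  q2 
 * q2   q1  q3 
   q3   q3  q3 
(> = start, * = accepting)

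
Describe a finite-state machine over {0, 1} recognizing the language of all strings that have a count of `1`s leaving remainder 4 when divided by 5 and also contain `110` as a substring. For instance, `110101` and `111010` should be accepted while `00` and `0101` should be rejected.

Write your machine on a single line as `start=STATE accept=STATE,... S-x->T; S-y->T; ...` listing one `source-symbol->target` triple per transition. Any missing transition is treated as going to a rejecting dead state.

Run two small machines in parallel and take their product. One (5 states) tracks the count of `1`s modulo 5; the other (4 states) tracks whether and how much of `110` has been seen. Each combined state is a pair, one component from each; accept when both components accept.
          0    1  
>  q0     q0   q1 
   q1     q2   q3 
   q2     q2   q4 
   q3     q5   q6 
   q4     q7   q6 
   q5     q5   q8 
   q6     q8   q9 
   q7     q7  q10 
   q8     q8  q11 
   q9    q11  q12 
   q10   q13   q9 
 * q11   q11  q14 
   q12   q14  q15 
   q13   q13  q16 
   q14   q14  q17 
   q15   q17   q3 
   q16   q18  q12 
   q17   q17   q5 
   q18   q18  q19 
   q19    q0  q15 
(> = start, * = accepting)

start=q0; accept=q11; q0-0->q0; q0-1->q1; q1-0->q2; q1-1->q3; q2-0->q2; q2-1->q4; q3-0->q5; q3-1->q6; q4-0->q7; q4-1->q6; q5-0->q5; q5-1->q8; q6-0->q8; q6-1->q9; q7-0->q7; q7-1->q10; q8-0->q8; q8-1->q11; q9-0->q11; q9-1->q12; q10-0->q13; q10-1->q9; q11-0->q11; q11-1->q14; q12-0->q14; q12-1->q15; q13-0->q13; q13-1->q16; q14-0->q14; q14-1->q17; q15-0->q17; q15-1->q3; q16-0->q18; q16-1->q12; q17-0->q17; q17-1->q5; q18-0->q18; q18-1->q19; q19-0->q0; q19-1->q15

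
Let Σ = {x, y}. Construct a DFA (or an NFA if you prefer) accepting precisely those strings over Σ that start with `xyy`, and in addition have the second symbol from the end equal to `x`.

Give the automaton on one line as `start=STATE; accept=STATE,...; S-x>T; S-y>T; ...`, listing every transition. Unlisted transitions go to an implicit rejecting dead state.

Build one automaton per condition and run them in lockstep. One (5 states) tracks whether the input so far still matches the prefix `xyy`; the other (7 states) tracks the last 2 symbols read. Each combined state is a pair, one component from each; accept when both components accept.
With 12 states:
          x    y  
>  s0     s1   s2 
   s1     s3   s4 
   s2     s5   s6 
   s3     s3   s7 
   s4     s5   s8 
   s5     s3   s7 
   s6     s5   s6 
   s7     s5   s6 
   s8     s9   s8 
   s9    s10  s11 
 * s10   s10  s11 
 * s11    s9   s8 
(> = start, * = accepting)

start=s0; accept=s10,s11; s0-x>s1; s0-y>s2; s1-x>s3; s1-y>s4; s2-x>s5; s2-y>s6; s3-x>s3; s3-y>s7; s4-x>s5; s4-y>s8; s5-x>s3; s5-y>s7; s6-x>s5; s6-y>s6; s7-x>s5; s7-y>s6; s8-x>s9; s8-y>s8; s9-x>s10; s9-y>s11; s10-x>s10; s10-y>s11; s11-x>s9; s11-y>s8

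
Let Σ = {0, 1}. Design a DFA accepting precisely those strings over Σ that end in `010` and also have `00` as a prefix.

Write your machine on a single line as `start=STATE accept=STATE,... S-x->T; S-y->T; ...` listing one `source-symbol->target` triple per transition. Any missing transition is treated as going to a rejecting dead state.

start=A; accept=F; A-0->B; A-1->C; B-0->D; B-1->C; C-0->C; C-1->C; D-0->D; D-1->E; E-0->F; E-1->G; F-0->D; F-1->E; G-0->D; G-1->G

Handle the two conditions separately and then intersect. One (4 states) tracks how much of the suffix `010` has currently been matched; the other (4 states) tracks whether the input so far still matches the prefix `00`. Each combined state is a pair, one component from each; accept when both components accept. After merging equivalent states the machine shrinks.
With 7 states:
       0  1 
>  A   B  C 
   B   D  C 
   C   C  C 
   D   D  E 
   E   F  G 
 * F   D  E 
   G   D  G 
(> = start, * = accepting)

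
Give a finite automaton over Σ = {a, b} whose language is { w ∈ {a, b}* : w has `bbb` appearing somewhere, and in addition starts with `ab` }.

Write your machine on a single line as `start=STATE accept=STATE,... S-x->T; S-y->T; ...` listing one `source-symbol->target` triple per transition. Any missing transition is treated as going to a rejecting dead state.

start=q0; accept=q6; q0-a->q1; q0-b->q2; q1-a->q2; q1-b->q3; q2-a->q2; q2-b->q2; q3-a->q4; q3-b->q5; q4-a->q4; q4-b->q3; q5-a->q4; q5-b->q6; q6-a->q6; q6-b->q6

Run two small machines in parallel and take their product. The first has 4 states tracking whether and how much of `bbb` has been seen; the second has 4 states tracking whether the input so far still matches the prefix `ab`. A product state is a pair (one from each), accepting exactly when both do. Equivalent product states are then merged.
        a   b  
>  q0   q1  q2 
   q1   q2  q3 
   q2   q2  q2 
   q3   q4  q5 
   q4   q4  q3 
   q5   q4  q6 
 * q6   q6  q6 
(> = start, * = accepting)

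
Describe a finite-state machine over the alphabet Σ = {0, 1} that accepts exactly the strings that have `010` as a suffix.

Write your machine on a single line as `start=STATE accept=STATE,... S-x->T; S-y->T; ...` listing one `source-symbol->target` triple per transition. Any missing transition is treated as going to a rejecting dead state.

Let each state record the length of the longest suffix of the input read so far that is also a prefix of `010`. q1 means the last symbol is `0`; q2 means the last 2 symbols are `01`; q3 means the last 3 symbols are `010`. Accept only at q3, where the string currently ends in `010`.
        0   1  
>  q0   q1  q0 
   q1   q1  q2 
   q2   q3  q0 
 * q3   q1  q2 
(> = start, * = accepting)

start=q0; accept=q3; q0-0->q1; q0-1->q0; q1-0->q1; q1-1->q2; q2-0->q3; q2-1->q0; q3-0->q1; q3-1->q2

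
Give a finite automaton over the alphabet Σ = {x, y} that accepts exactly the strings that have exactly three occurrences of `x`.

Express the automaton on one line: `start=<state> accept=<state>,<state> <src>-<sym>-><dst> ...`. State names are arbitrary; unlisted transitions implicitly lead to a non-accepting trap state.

start=S0 accept=S3 S0-x->S1 S0-y->S0 S1-x->S2 S1-y->S1 S2-x->S3 S2-y->S2 S3-x->S4 S3-y->S3 S4-x->S4 S4-y->S4

Only the number of `x`s matters, and only up to 4. Make a chain S0 → S1 → S2 → S3 → S4 advanced by each `x` (with S4 absorbing); every other symbol self-loops. The accepting set is {S3}.
A 5-state machine:
        x   y  
>  S0   S1  S0 
   S1   S2  S1 
   S2   S3  S2 
 * S3   S4  S3 
   S4   S4  S4 
(> = start, * = accepting)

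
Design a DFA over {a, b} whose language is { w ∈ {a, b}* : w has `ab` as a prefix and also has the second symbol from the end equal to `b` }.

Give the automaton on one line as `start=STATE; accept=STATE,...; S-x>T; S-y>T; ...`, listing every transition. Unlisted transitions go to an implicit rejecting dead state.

Run two small machines in parallel and take their product. One (4 states) tracks whether the input so far still matches the prefix `ab`; the other (7 states) tracks the last 2 symbols read. Each combined state is a pair, one component from each; accept when both components accept. Equivalent product states are then merged.
With 7 states:
        a   b  
>  q0   q1  q2 
   q1   q2  q3 
   q2   q2  q2 
   q3   q4  q5 
 * q4   q6  q3 
 * q5   q4  q5 
   q6   q6  q3 
(> = start, * = accepting)

start=q0; accept=q4,q5; q0-a>q1; q0-b>q2; q1-a>q2; q1-b>q3; q2-a>q2; q2-b>q2; q3-a>q4; q3-b>q5; q4-a>q6; q4-b>q3; q5-a>q4; q5-b>q5; q6-a>q6; q6-b>q3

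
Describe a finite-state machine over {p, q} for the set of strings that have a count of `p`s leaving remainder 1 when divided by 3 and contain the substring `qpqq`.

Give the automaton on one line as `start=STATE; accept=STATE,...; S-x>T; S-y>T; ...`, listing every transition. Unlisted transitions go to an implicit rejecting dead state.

start=A; accept=L; A-p>B; A-q>C; B-p>D; B-q>E; C-p>F; C-q>C; D-p>A; D-q>G; E-p>H; E-q>E; F-p>D; F-q>I; G-p>J; G-q>G; H-p>A; H-q>K; I-p>H; I-q>L; J-p>B; J-q>M; K-p>J; K-q>N; L-p>N; L-q>L; M-p>F; M-q>O; N-p>O; N-q>N; O-p>L; O-q>O

Run two small machines in parallel and take their product. The first has 3 states tracking the count of `p`s modulo 3; the second has 5 states tracking whether and how much of `qpqq` has been seen. A product state is a pair (one from each), accepting exactly when both do.
With 15 states:
       p  q 
>  A   B  C 
   B   D  E 
   C   F  C 
   D   A  G 
   E   H  E 
   F   D  I 
   G   J  G 
   H   A  K 
   I   H  L 
   J   B  M 
   K   J  N 
 * L   N  L 
   M   F  O 
   N   O  N 
   O   L  O 
(> = start, * = accepting)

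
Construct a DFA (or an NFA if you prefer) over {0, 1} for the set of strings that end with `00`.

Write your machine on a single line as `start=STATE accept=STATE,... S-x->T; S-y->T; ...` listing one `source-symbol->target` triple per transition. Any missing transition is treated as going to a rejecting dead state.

start=q0; accept=q2; q0-0->q1; q0-1->q0; q1-0->q2; q1-1->q0; q2-0->q2; q2-1->q0

Let each state record the length of the longest suffix of the input read so far that is also a prefix of `00`. q1 means the last symbol is `0`; q2 means the last 2 symbols are `00`. Accept only at q2, where the string currently ends in `00`.
A 3-state machine:
        0   1  
>  q0   q1  q0 
   q1   q2  q0 
 * q2   q2  q0 
(> = start, * = accepting)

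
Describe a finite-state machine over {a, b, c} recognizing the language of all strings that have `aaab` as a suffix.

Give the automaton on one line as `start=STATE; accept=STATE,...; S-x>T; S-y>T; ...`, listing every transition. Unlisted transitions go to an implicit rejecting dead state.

Remember how much of `aaab` the current input suffix matches. State q0 means no match yet; q1 means the last symbol is `a`; q2 means the last 2 symbols are `aa`; q3 means the last 3 symbols are `aaa`; q4 means the last 4 symbols are `aaab`. Only q4 accepts. On a mismatch, fall back to the longest proper suffix that is still a prefix of `aaab`.
With 5 states:
        a   b   c  
>  q0   q1  q0  q0 
   q1   q2  q0  q0 
   q2   q3  q0  q0 
   q3   q3  q4  q0 
 * q4   q1  q0  q0 
(> = start, * = accepting)

start=q0; accept=q4; q0-a>q1; q0-b>q0; q0-c>q0; q1-a>q2; q1-b>q0; q1-c>q0; q2-a>q3; q2-b>q0; q2-c>q0; q3-a>q3; q3-b>q4; q3-c>q0; q4-a>q1; q4-b>q0; q4-c>q0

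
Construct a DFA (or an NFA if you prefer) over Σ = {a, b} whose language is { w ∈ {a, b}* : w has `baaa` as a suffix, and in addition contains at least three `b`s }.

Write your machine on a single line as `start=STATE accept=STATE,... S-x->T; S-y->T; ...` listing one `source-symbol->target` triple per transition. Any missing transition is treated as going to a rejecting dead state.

start=q0; accept=q6; q0-a->q0; q0-b->q1; q1-a->q1; q1-b->q2; q2-a->q2; q2-b->q3; q3-a->q4; q3-b->q3; q4-a->q5; q4-b->q3; q5-a->q6; q5-b->q3; q6-a->q2; q6-b->q3

Build one automaton per condition and run them in lockstep. The first has 5 states tracking how much of the suffix `baaa` has currently been matched; the second has 5 states tracking the count of `b`s, saturating at 4. A product state is a pair (one from each), accepting exactly when both do. Minimizing collapses redundant product states.
7 states suffice.
        a   b  
>  q0   q0  q1 
   q1   q1  q2 
   q2   q2  q3 
   q3   q4  q3 
   q4   q5  q3 
   q5   q6  q3 
 * q6   q2  q3 
(> = start, * = accepting)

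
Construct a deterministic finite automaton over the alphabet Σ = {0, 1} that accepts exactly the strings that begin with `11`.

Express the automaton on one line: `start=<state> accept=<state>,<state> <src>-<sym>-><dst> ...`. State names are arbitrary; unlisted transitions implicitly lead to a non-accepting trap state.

Check the first 2 symbols one by one: s0 through s1 record how many have matched `11` so far; any wrong symbol goes to the dead state s3. After all 2 match we enter the accepting sink s2.
With 4 states:
        0   1  
>  s0   s3  s1 
   s1   s3  s2 
 * s2   s2  s2 
   s3   s3  s3 
(> = start, * = accepting)

start=s0 accept=s2 s0-0->s3 s0-1->s1 s1-0->s3 s1-1->s2 s2-0->s2 s2-1->s2 s3-0->s3 s3-1->s3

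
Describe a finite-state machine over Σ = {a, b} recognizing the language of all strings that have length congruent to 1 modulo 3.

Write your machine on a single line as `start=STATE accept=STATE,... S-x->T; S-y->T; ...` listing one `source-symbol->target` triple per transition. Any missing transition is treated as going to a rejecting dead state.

Count input length modulo 3: every symbol advances one step around the cycle S0 → S1 → S2 → S0. Accept at S1.
        a   b  
>  S0   S1  S1 
 * S1   S2  S2 
   S2   S0  S0 
(> = start, * = accepting)

start=S0; accept=S1; S0-a->S1; S0-b->S1; S1-a->S2; S1-b->S2; S2-a->S0; S2-b->S0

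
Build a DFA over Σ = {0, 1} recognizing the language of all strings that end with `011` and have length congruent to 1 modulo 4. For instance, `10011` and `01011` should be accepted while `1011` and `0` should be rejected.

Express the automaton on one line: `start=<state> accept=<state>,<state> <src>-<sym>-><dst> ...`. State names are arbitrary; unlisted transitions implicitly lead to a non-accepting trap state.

Run two small machines in parallel and take their product. The first has 4 states tracking how much of the suffix `011` has currently been matched; the second has 4 states tracking the input length modulo 4. A product state is a pair (one from each), accepting exactly when both do. Minimizing collapses redundant product states.
7 states suffice.
        0   1  
>  q0   q1  q1 
   q1   q2  q2 
   q2   q3  q4 
   q3   q0  q5 
   q4   q0  q0 
   q5   q1  q6 
 * q6   q2  q2 
(> = start, * = accepting)

start=q0 accept=q6 q0-0->q1 q0-1->q1 q1-0->q2 q1-1->q2 q2-0->q3 q2-1->q4 q3-0->q0 q3-1->q5 q4-0->q0 q4-1->q0 q5-0->q1 q5-1->q6 q6-0->q2 q6-1->q2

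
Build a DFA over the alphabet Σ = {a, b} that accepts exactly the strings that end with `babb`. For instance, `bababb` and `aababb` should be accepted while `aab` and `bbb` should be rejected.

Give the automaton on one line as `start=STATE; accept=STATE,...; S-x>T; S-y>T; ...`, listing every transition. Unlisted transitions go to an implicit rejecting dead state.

start=s0; accept=s4; s0-a>s0; s0-b>s1; s1-a>s2; s1-b>s1; s2-a>s0; s2-b>s3; s3-a>s2; s3-b>s4; s4-a>s2; s4-b>s1

Let each state record the length of the longest suffix of the input read so far that is also a prefix of `babb`. s1 means the last symbol is `b`; s2 means the last 2 symbols are `ba`; s3 means the last 3 symbols are `bab`; s4 means the last 4 symbols are `babb`. Accept only at s4, where the string currently ends in `babb`.
        a   b  
>  s0   s0  s1 
   s1   s2  s1 
   s2   s0  s3 
   s3   s2  s4 
 * s4   s2  s1 
(> = start, * = accepting)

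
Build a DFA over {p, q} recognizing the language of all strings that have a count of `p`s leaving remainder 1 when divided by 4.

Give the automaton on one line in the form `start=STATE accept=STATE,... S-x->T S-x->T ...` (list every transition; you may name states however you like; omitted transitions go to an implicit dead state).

Keep the running count of `p`s modulo 4: each `p` advances along the cycle S0 → S1 → S2 → S3 → S0 while other symbols loop. Accept at S1.
        p   q  
>  S0   S1  S0 
 * S1   S2  S1 
   S2   S3  S2 
   S3   S0  S3 
(> = start, * = accepting)

start=S0 accept=S1 S0-p->S1 S0-q->S0 S1-p->S2 S1-q->S1 S2-p->S3 S2-q->S2 S3-p->S0 S3-q->S3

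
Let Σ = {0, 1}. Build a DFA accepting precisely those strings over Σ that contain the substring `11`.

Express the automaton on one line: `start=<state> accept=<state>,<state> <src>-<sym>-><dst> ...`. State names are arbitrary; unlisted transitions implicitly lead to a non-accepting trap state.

Track how much of `11` has been matched so far: state s0 is no progress, s2 is the absorbing accept state reached once `11` has occurred. Intermediate states record partial matches; on a mismatch, fall back to the longest reusable overlap.
With 3 states:
        0   1  
>  s0   s0  s1 
   s1   s0  s2 
 * s2   s2  s2 
(> = start, * = accepting)

start=s0 accept=s2 s0-0->s0 s0-1->s1 s1-0->s0 s1-1->s2 s2-0->s2 s2-1->s2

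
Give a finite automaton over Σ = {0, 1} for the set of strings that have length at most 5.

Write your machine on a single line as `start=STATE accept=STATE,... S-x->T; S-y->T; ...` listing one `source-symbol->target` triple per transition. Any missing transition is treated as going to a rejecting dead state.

We only need to distinguish lengths 0, 1, …, 5, and '>5'. Chain q0 → q1 → q2 → q3 → q4 → q5 → q6 on every symbol, with q6 looping. Accepting states: {q0, q1, q2, q3, q4, q5}.
A 7-state machine:
        0   1  
>* q0   q1  q1 
 * q1   q2  q2 
 * q2   q3  q3 
 * q3   q4  q4 
 * q4   q5  q5 
 * q5   q6  q6 
   q6   q6  q6 
(> = start, * = accepting)

start=q0; accept=q0,q1,q2,q3,q4,q5; q0-0->q1; q0-1->q1; q1-0->q2; q1-1->q2; q2-0->q3; q2-1->q3; q3-0->q4; q3-1->q4; q4-0->q5; q4-1->q5; q5-0->q6; q5-1->q6; q6-0->q6; q6-1->q6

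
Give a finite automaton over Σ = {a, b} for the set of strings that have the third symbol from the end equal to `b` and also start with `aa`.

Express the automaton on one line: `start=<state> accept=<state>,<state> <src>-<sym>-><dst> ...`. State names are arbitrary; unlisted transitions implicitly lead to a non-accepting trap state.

Handle the two conditions separately and then intersect. The first has 15 states tracking the last 3 symbols read; the second has 4 states tracking whether the input so far still matches the prefix `aa`. A product state is a pair (one from each), accepting exactly when both do.
23 states suffice.
          a    b  
>  S0     S1   S2 
   S1     S3   S4 
   S2     S5   S6 
   S3     S7   S8 
   S4     S9  S10 
   S5    S11  S12 
   S6    S13  S14 
   S7     S7   S8 
   S8    S15  S16 
   S9    S11  S12 
   S10   S13  S14 
   S11   S17  S18 
   S12    S9  S10 
   S13   S11  S12 
   S14   S13  S14 
   S15   S19  S20 
   S16   S21  S22 
   S17   S17  S18 
   S18    S9  S10 
 * S19    S7   S8 
 * S20   S15  S16 
 * S21   S19  S20 
 * S22   S21  S22 
(> = start, * = accepting)

start=S0 accept=S19,S20,S21,S22 S0-a->S1 S0-b->S2 S1-a->S3 S1-b->S4 S2-a->S5 S2-b->S6 S3-a->S7 S3-b->S8 S4-a->S9 S4-b->S10 S5-a->S11 S5-b->S12 S6-a->S13 S6-b->S14 S7-a->S7 S7-b->S8 S8-a->S15 S8-b->S16 S9-a->S11 S9-b->S12 S10-a->S13 S10-b->S14 S11-a->S17 S11-b->S18 S12-a->S9 S12-b->S10 S13-a->S11 S13-b->S12 S14-a->S13 S14-b->S14 S15-a->S19 S15-b->S20 S16-a->S21 S16-b->S22 S17-a->S17 S17-b->S18 S18-a->S9 S18-b->S10 S19-a->S7 S19-b->S8 S20-a->S15 S20-b->S16 S21-a->S19 S21-b->S20 S22-a->S21 S22-b->S22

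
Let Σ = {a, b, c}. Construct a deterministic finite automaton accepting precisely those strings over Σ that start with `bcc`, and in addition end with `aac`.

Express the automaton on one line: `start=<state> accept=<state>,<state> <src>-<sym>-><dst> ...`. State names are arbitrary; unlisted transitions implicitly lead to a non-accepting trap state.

Handle the two conditions separately and then intersect. One (5 states) tracks whether the input so far still matches the prefix `bcc`; the other (4 states) tracks how much of the suffix `aac` has currently been matched. Each combined state is a pair, one component from each; accept when both components accept.
With 11 states:
          a    b    c  
>  s0     s1   s2   s3 
   s1     s4   s3   s3 
   s2     s1   s3   s5 
   s3     s1   s3   s3 
   s4     s4   s3   s6 
   s5     s1   s3   s7 
   s6     s1   s3   s3 
   s7     s8   s7   s7 
   s8     s9   s7   s7 
   s9     s9   s7  s10 
 * s10    s8   s7   s7 
(> = start, * = accepting)

start=s0 accept=s10 s0-a->s1 s0-b->s2 s0-c->s3 s1-a->s4 s1-b->s3 s1-c->s3 s2-a->s1 s2-b->s3 s2-c->s5 s3-a->s1 s3-b->s3 s3-c->s3 s4-a->s4 s4-b->s3 s4-c->s6 s5-a->s1 s5-b->s3 s5-c->s7 s6-a->s1 s6-b->s3 s6-c->s3 s7-a->s8 s7-b->s7 s7-c->s7 s8-a->s9 s8-b->s7 s8-c->s7 s9-a->s9 s9-b->s7 s9-c->s10 s10-a->s8 s10-b->s7 s10-c->s7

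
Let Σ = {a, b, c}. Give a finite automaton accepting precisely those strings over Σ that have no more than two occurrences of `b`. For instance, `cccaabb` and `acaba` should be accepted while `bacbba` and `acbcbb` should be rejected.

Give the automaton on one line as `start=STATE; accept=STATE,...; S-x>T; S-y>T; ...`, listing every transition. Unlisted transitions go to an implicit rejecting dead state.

start=q0; accept=q0,q1,q2; q0-a>q0; q0-b>q1; q0-c>q0; q1-a>q1; q1-b>q2; q1-c>q1; q2-a>q2; q2-b>q3; q2-c>q2; q3-a>q3; q3-b>q3; q3-c>q3

Count `b`s, saturating at 3: states q0 through q2 mean 0 through 2 `b`s seen; q3 means more than 2. Each `b` increments (capped at q3); other symbols loop. Accept from {q0, q1, q2}.
A 4-state machine:
        a   b   c  
>* q0   q0  q1  q0 
 * q1   q1  q2  q1 
 * q2   q2  q3  q2 
   q3   q3  q3  q3 
(> = start, * = accepting)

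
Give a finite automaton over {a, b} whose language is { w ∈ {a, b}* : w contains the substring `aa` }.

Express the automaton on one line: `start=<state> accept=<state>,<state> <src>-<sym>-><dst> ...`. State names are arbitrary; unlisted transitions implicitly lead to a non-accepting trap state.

start=S0 accept=S2 S0-a->S1 S0-b->S0 S1-a->S2 S1-b->S0 S2-a->S2 S2-b->S2

States S0..S1 record the length of the longest prefix of `aa` that matches the current input suffix. Reaching S2 means `aa` has been seen, and we stay there forever. Accept from S2.
3 states suffice.
        a   b  
>  S0   S1  S0 
   S1   S2  S0 
 * S2   S2  S2 
(> = start, * = accepting)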